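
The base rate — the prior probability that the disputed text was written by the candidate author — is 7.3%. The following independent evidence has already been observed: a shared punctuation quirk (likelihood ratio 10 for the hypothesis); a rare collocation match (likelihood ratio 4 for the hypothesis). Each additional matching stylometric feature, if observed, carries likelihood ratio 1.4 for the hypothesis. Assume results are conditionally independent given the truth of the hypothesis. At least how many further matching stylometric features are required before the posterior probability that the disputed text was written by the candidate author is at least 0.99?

Prior odds = 0.073/0.927 = 73/927.
Combined Bayes factor of the evidence already in hand = 10 × 4 = 40.
Odds after that evidence = (73/927) × 40 = 2920/927.
Target odds = 0.99/0.01 = 99.
Need 1.4ⁿ ≥ 99 ÷ (2920/927) = 91773/2920.
1.4¹⁰ = 282475249/9765625 falls short of 91773/2920 but 1.4¹¹ ≈40.4957 reaches it, so n = 11.

11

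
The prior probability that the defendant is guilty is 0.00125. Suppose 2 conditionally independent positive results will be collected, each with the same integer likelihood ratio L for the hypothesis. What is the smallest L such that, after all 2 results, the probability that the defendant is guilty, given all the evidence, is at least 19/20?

Prior odds = 0.00125/0.99875 = 1/799.
Target odds = 0.95/0.05 = 19.
Need L² ≥ 19 ÷ (1/799) = 15181.
123² = 15129 < 15181 ≤ 15376 = 124², so L = 124.

124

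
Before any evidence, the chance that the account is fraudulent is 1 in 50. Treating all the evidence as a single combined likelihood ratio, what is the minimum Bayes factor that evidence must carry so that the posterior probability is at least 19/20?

931

Prior odds = 0.02/0.98 = 1/49.
Target odds = 0.95/0.05 = 19.
Required Bayes factor = 19 ÷ (1/49) = 931.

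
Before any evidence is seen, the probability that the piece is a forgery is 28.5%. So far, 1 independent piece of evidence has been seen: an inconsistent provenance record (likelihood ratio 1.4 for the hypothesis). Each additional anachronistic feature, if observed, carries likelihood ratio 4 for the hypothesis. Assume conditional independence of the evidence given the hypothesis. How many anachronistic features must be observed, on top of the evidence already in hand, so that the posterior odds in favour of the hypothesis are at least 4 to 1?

Prior odds = 0.285/0.715 = 57/143.
Bayes factor of the evidence already in hand = 1.4.
Odds after that evidence = (57/143) × 1.4 = 399/715.
Target odds = 4.
Need 4ⁿ ≥ 4 ÷ (399/715) = 2860/399.
4¹ = 4 falls short of 2860/399 but 4² = 16 reaches it, so n = 2.

2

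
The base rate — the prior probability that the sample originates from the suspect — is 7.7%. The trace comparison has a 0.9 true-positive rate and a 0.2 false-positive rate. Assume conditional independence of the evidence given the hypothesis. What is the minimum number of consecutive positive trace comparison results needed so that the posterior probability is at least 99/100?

Prior odds = 0.077/0.923 = 77/923.
Likelihood ratio of a positive result = 0.9/0.2 = 4.5.
Target posterior odds = 0.99/0.01 = 99.
Require 4.5ⁿ ≥ 99 ÷ (77/923) = 8307/7.
4.5⁴ = 410.0625 falls short of 8307/7 but 4.5⁵ = 1845.28125 reaches it, so n = 5.

5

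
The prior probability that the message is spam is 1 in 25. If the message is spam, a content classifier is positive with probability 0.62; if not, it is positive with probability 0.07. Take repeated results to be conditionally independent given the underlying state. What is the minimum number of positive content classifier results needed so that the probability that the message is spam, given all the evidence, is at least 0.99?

4

Prior odds = 0.04/0.96 = 1/24.
Likelihood ratio of a positive = 0.62/0.07 = 62/7.
Target posterior odds = 0.99/0.01 = 99.
Require (62/7)ⁿ ≥ 99 ÷ (1/24) = 2376.
(62/7)³ = 238328/343 falls short of 2376 but (62/7)⁴ = 14776336/2401 reaches it, so n = 4.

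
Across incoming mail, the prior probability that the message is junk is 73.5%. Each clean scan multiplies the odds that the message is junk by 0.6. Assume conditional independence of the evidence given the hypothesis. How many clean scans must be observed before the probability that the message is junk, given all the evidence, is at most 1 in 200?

Prior odds: 0.735 ÷ 0.265 = 147/53.
Likelihood ratio per clean scan = 0.6.
Target odds: 0.005 ÷ 0.995 = 1/199.
Need (147/53) × 0.6ⁿ ≤ 1/199, i.e. 0.6ⁿ ≤ 53/29253.
0.6¹² = 531441/244140625 is still above 53/29253 but 0.6¹³ ≈0.00130607 is at or below it, so n = 13.

13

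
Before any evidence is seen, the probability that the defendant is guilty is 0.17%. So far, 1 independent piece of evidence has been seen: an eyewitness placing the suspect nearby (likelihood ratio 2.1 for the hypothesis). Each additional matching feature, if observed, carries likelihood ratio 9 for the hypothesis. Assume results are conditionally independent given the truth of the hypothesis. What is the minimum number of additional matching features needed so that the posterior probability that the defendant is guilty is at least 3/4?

4

Prior odds = 0.0017/0.9983 = 17/9983.
Bayes factor of the evidence already in hand = 2.1.
Odds after that evidence = (17/9983) × 2.1 = 357/99830.
Target odds = 0.75/0.25 = 3.
Need 9ⁿ ≥ 3 ÷ (357/99830) = 99830/119.
9³ = 729 falls short of 99830/119 but 9⁴ = 6561 reaches it, so n = 4.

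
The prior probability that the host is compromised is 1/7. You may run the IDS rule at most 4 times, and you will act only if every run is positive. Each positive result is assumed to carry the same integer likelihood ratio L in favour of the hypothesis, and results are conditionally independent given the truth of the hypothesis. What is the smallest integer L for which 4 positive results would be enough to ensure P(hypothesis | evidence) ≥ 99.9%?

9

Prior odds = (1/7)/(6/7) = 1/6.
Target odds = 0.999/0.001 = 999.
Need L⁴ ≥ 999 ÷ (1/6) = 5994.
8⁴ = 4096 < 5994 ≤ 6561 = 9⁴, so L = 9.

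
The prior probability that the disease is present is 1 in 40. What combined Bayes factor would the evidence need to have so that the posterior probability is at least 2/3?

78

Prior odds = 0.025/0.975 = 1/39.
Target odds = (2/3)/(1/3) = 2.
Required Bayes factor = 2 ÷ (1/39) = 78.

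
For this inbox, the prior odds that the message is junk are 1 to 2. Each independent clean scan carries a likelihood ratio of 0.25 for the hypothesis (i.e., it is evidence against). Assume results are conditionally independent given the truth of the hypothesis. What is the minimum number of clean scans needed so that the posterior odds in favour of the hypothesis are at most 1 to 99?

3

Prior odds = 0.5.
Likelihood ratio per clean scan = 0.25.
Target odds = 1/99.
Need 0.5 × 0.25ⁿ ≤ 1/99, i.e. 0.25ⁿ ≤ 2/99.
0.25² = 0.0625 is still above 2/99 but 0.25³ = 0.015625 is at or below it, so n = 3.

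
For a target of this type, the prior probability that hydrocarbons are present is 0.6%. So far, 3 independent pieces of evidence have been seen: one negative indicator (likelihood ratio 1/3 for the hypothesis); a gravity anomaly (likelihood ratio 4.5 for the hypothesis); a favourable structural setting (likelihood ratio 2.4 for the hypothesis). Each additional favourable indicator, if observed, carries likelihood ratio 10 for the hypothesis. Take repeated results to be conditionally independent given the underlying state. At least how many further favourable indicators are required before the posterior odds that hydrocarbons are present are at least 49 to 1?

4

Prior odds = 0.006/0.994 = 3/497.
Combined Bayes factor of the evidence already in hand = (1/3) × 4.5 × 2.4 = 3.6.
Odds after that evidence = (3/497) × 3.6 = 54/2485.
Target odds = 49.
Need 10ⁿ ≥ 49 ÷ (54/2485) = 121765/54.
10³ = 1000 falls short of 121765/54 but 10⁴ = 10000 reaches it, so n = 4.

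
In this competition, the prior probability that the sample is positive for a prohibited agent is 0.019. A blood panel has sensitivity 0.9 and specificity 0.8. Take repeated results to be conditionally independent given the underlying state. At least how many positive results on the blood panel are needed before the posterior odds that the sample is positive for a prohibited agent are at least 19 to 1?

Prior odds = 0.019/0.981 = 19/981.
False-positive rate = 1 − 0.8 = 0.2; likelihood ratio of a positive = 0.9/0.2 = 4.5.
Target odds = 19.
Need (19/981) × 4.5ⁿ ≥ 19, i.e. 4.5ⁿ ≥ 981.
4.5⁴ = 410.0625 falls short of 981 but 4.5⁵ = 1845.28125 reaches it, so n = 5.

5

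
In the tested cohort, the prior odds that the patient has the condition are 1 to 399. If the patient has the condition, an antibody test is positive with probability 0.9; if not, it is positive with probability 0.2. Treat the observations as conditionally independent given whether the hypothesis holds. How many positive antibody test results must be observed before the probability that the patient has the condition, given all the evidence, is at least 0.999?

9

Prior odds = 1/399.
Likelihood ratio of a positive = 0.9/0.2 = 4.5.
Target odds: 0.999 ÷ 0.001 = 999.
Require 4.5ⁿ ≥ 999 ÷ (1/399) = 398601.
4.5⁸ = 43046721/256 falls short of 398601 but 4.5⁹ = 387420489/512 reaches it, so n = 9.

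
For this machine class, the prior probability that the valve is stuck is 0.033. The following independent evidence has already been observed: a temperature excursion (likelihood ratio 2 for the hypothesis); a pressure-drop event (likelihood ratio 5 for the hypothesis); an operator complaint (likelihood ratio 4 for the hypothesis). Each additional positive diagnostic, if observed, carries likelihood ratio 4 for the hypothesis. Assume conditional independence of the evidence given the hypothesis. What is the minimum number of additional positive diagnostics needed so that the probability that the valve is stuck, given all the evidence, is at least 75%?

Prior odds = 0.033/0.967 = 33/967.
Combined Bayes factor of the evidence already in hand = 2 × 5 × 4 = 40.
Odds after that evidence = (33/967) × 40 = 1320/967.
Target odds = 0.75/0.25 = 3.
Need 4ⁿ ≥ 3 ÷ (1320/967) = 967/440.
4¹ = 4, which meets the required 967/440; so n = 1.

1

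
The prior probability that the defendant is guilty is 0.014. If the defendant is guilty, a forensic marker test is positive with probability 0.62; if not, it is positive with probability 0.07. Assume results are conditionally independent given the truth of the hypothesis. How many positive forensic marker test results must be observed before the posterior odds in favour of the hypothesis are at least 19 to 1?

4

Prior odds: 0.014 ÷ 0.986 = 7/493.
Likelihood ratio of a positive = 0.62/0.07 = 62/7.
Target odds = 19.
Require (62/7)ⁿ ≥ 19 ÷ (7/493) = 9367/7.
(62/7)³ = 238328/343 falls short of 9367/7 but (62/7)⁴ = 14776336/2401 reaches it, so n = 4.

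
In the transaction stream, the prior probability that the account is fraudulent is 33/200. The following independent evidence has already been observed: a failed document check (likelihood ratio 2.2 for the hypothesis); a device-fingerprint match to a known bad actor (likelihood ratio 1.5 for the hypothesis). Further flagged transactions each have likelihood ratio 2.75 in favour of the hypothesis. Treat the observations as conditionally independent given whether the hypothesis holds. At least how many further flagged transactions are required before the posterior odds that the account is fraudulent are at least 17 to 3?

Prior odds = 0.165/0.835 = 33/167.
Combined Bayes factor of the evidence already in hand = 2.2 × 1.5 = 3.3.
Odds after that evidence = (33/167) × 3.3 = 1089/1670.
Target odds = 17/3.
Need 2.75ⁿ ≥ 17/3 ÷ (1089/1670) = 28390/3267.
2.75² = 7.5625 falls short of 28390/3267 but 2.75³ = 20.796875 reaches it, so n = 3.

3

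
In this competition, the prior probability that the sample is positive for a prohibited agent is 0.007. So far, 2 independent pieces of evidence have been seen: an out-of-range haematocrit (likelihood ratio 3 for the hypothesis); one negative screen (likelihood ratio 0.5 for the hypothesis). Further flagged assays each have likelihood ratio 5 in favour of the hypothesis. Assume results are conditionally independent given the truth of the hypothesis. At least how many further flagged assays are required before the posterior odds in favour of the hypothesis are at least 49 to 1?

6

Prior odds = 0.007/0.993 = 7/993.
Combined Bayes factor of the evidence already in hand = 3 × 0.5 = 1.5.
Odds after that evidence = (7/993) × 1.5 = 7/662.
Target odds = 49.
Need 5ⁿ ≥ 49 ÷ (7/662) = 4634.
5⁵ = 3125 falls short of 4634 but 5⁶ = 15625 reaches it, so n = 6.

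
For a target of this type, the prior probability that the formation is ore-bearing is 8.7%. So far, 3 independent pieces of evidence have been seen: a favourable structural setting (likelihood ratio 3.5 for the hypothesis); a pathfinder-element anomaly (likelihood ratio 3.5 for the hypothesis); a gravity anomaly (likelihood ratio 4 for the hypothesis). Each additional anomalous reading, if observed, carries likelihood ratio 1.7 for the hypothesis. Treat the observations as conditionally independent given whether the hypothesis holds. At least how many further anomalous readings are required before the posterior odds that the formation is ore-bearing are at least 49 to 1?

Prior odds = 0.087/0.913 = 87/913.
Combined Bayes factor of the evidence already in hand = 3.5 × 3.5 × 4 = 49.
Odds after that evidence = (87/913) × 49 = 4263/913.
Target odds = 49.
Need 1.7ⁿ ≥ 49 ÷ (4263/913) = 913/87.
1.7⁴ = 8.3521 falls short of 913/87 but 1.7⁵ = 1419857/100000 reaches it, so n = 5.

5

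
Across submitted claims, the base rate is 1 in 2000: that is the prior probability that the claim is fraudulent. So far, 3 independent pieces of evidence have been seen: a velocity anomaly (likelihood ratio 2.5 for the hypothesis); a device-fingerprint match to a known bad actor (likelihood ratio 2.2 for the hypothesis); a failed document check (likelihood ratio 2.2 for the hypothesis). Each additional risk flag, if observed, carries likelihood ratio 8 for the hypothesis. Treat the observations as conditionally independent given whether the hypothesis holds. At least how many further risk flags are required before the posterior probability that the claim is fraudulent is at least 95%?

4

Prior odds = 0.0005/0.9995 = 1/1999.
Combined Bayes factor of the evidence already in hand = 2.5 × 2.2 × 2.2 = 12.1.
Odds after that evidence = (1/1999) × 12.1 = 121/19990.
Target odds = 0.95/0.05 = 19.
Need 8ⁿ ≥ 19 ÷ (121/19990) = 379810/121.
8³ = 512 falls short of 379810/121 but 8⁴ = 4096 reaches it, so n = 4.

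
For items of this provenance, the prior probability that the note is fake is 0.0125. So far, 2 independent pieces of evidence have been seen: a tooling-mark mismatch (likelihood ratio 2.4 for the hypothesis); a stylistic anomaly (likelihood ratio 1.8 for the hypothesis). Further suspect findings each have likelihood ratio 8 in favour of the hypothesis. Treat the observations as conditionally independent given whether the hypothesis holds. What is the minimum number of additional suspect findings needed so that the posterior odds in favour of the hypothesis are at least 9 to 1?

3

Prior odds = 0.0125/0.9875 = 1/79.
Combined Bayes factor of the evidence already in hand = 2.4 × 1.8 = 4.32.
Odds after that evidence = (1/79) × 4.32 = 108/1975.
Target odds = 9.
Need 8ⁿ ≥ 9 ÷ (108/1975) = 1975/12.
8² = 64 falls short of 1975/12 but 8³ = 512 reaches it, so n = 3.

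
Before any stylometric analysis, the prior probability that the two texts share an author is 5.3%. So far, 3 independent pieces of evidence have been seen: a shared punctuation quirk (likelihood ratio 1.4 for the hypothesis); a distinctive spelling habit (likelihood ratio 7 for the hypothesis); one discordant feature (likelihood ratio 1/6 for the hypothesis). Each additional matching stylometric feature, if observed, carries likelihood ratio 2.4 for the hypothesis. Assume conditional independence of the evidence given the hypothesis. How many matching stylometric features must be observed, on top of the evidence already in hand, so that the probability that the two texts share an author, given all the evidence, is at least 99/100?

Prior odds = 0.053/0.947 = 53/947.
Combined Bayes factor of the evidence already in hand = 1.4 × 7 × (1/6) = 49/30.
Odds after that evidence = (53/947) × 49/30 = 2597/28410.
Target odds = 0.99/0.01 = 99.
Need 2.4ⁿ ≥ 99 ÷ (2597/28410) = 2812590/2597.
2.4⁷ = 35831808/78125 falls short of 2812590/2597 but 2.4⁸ = 429981696/390625 reaches it, so n = 8.

8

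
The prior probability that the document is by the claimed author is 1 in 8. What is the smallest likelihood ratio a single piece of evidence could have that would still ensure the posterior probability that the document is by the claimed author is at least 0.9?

Prior odds = 0.125/0.875 = 1/7.
Target odds = 0.9/0.1 = 9.
Required Bayes factor = 9 ÷ (1/7) = 63.

63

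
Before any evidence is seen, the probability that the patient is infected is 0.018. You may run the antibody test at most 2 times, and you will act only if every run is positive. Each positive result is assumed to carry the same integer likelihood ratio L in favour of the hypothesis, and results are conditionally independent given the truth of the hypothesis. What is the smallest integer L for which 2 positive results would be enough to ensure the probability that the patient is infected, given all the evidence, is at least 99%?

Prior odds = 0.018/0.982 = 9/491.
Target odds = 0.99/0.01 = 99.
Need L² ≥ 99 ÷ (9/491) = 5401.
73² = 5329 < 5401 ≤ 5476 = 74², so L = 74.

74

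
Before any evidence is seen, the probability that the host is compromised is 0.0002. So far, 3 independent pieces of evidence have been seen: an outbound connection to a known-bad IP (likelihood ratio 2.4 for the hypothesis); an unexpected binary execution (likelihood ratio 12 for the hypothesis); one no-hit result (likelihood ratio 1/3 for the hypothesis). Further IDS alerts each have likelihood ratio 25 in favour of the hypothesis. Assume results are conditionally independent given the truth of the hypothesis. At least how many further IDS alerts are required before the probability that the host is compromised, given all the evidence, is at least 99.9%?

5

Prior odds = 0.0002/0.9998 = 1/4999.
Combined Bayes factor of the evidence already in hand = 2.4 × 12 × (1/3) = 9.6.
Odds after that evidence = (1/4999) × 9.6 = 48/24995.
Target odds = 0.999/0.001 = 999.
Need 25ⁿ ≥ 999 ÷ (48/24995) = 520208.4375.
25⁴ = 390625 falls short of 520208.4375 but 25⁵ = 9765625 reaches it, so n = 5.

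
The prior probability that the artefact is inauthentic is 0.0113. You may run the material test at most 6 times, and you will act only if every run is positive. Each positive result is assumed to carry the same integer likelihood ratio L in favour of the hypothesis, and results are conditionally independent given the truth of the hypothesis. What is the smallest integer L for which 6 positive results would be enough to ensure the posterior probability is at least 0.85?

Prior odds = 0.0113/0.9887 = 113/9887.
Target odds = 0.85/0.15 = 17/3.
Need L⁶ ≥ 17/3 ÷ (113/9887) = 168079/339.
2⁶ = 64 < 168079/339 ≤ 729 = 3⁶, so L = 3.

3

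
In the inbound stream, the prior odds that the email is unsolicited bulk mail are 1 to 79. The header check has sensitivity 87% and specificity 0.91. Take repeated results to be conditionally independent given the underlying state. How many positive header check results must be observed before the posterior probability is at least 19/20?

Prior odds = 1/79.
False-positive rate = 1 − 0.91 = 0.09; likelihood ratio of a positive = 0.87/0.09 = 29/3.
Target odds: 0.95 ÷ 0.05 = 19.
Need (1/79) × (29/3)ⁿ ≥ 19, i.e. (29/3)ⁿ ≥ 1501.
(29/3)³ = 24389/27 falls short of 1501 but (29/3)⁴ = 707281/81 reaches it, so n = 4.

4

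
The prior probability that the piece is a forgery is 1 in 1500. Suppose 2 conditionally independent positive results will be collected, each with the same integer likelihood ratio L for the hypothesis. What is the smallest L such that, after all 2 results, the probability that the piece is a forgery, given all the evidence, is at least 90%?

117

Prior odds = (1/1500)/(1499/1500) = 1/1499.
Target odds = 0.9/0.1 = 9.
Need L² ≥ 9 ÷ (1/1499) = 13491.
116² = 13456 < 13491 ≤ 13689 = 117², so L = 117.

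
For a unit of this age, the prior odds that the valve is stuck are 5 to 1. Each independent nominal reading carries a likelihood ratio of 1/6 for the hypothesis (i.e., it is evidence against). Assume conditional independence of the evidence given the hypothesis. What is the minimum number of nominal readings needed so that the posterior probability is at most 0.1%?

Prior odds = 5.
Likelihood ratio per nominal reading = 1/6.
Target posterior odds = 0.001/0.999 = 1/999.
Require (1/6)ⁿ ≤ 1/999 ÷ 5 = 1/4995.
(1/6)⁴ = 1/1296 is still above 1/4995 but (1/6)⁵ = 1/7776 is at or below it, so n = 5.

5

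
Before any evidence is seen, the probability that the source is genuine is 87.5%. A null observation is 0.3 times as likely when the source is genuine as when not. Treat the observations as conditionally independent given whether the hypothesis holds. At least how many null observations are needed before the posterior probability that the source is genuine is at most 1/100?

Prior odds = 0.875/0.125 = 7.
Likelihood ratio per null observation = 0.3.
Target posterior odds = 0.01/0.99 = 1/99.
Need 7 × 0.3ⁿ ≤ 1/99, i.e. 0.3ⁿ ≤ 1/693.
0.3⁵ = 243/100000 is still above 1/693 but 0.3⁶ = 729/1000000 is at or below it, so n = 6.

6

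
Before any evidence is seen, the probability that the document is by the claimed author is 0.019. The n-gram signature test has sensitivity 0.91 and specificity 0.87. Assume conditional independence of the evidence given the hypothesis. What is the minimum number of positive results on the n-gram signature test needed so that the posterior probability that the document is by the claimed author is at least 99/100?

Prior odds = 0.019/0.981 = 19/981.
False-positive rate = 1 − 0.87 = 0.13; likelihood ratio of a positive = 0.91/0.13 = 7.
Target odds: 0.99 ÷ 0.01 = 99.
Need (19/981) × 7ⁿ ≥ 99, i.e. 7ⁿ ≥ 97119/19.
7⁴ = 2401 falls short of 97119/19 but 7⁵ = 16807 reaches it, so n = 5.

5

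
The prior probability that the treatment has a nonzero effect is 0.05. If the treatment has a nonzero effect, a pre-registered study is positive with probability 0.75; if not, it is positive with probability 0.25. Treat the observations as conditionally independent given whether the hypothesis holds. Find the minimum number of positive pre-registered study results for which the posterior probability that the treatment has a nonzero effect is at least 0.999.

9

Prior odds = 0.05/0.95 = 1/19.
Likelihood ratio of a positive = 0.75/0.25 = 3.
Target odds: 0.999 ÷ 0.001 = 999.
Need (1/19) × 3ⁿ ≥ 999, i.e. 3ⁿ ≥ 18981.
3⁸ = 6561 falls short of 18981 but 3⁹ = 19683 reaches it, so n = 9.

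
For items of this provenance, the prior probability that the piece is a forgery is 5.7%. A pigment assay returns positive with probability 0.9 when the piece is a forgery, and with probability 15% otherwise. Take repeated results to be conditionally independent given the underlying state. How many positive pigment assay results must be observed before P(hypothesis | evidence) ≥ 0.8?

Prior odds = 0.057/0.943 = 57/943.
Likelihood ratio of a positive result = 0.9/0.15 = 6.
Target posterior odds = 0.8/0.2 = 4.
Need (57/943) × 6ⁿ ≥ 4, i.e. 6ⁿ ≥ 3772/57.
6² = 36 falls short of 3772/57 but 6³ = 216 reaches it, so n = 3.

3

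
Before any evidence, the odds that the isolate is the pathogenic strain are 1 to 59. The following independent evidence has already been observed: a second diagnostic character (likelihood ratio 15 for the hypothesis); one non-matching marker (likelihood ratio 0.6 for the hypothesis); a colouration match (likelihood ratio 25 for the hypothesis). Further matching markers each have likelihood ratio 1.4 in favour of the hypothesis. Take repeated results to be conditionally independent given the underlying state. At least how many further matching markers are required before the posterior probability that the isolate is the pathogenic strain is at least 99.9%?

Prior odds = 1/59.
Combined Bayes factor of the evidence already in hand = 15 × 0.6 × 25 = 225.
Odds after that evidence = (1/59) × 225 = 225/59.
Target odds = 0.999/0.001 = 999.
Need 1.4ⁿ ≥ 999 ÷ (225/59) = 261.96.
1.4¹⁶ ≈217.795 falls short of 261.96 but 1.4¹⁷ ≈304.913 reaches it, so n = 17.

17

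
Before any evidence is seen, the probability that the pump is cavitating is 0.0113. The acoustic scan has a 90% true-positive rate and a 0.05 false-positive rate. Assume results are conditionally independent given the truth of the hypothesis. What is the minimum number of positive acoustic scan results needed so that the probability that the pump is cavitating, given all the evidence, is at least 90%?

3

Prior odds = 0.0113/0.9887 = 113/9887.
Likelihood ratio of a positive result = 0.9/0.05 = 18.
Target odds: 0.9 ÷ 0.1 = 9.
Need (113/9887) × 18ⁿ ≥ 9, i.e. 18ⁿ ≥ 88983/113.
18² = 324 falls short of 88983/113 but 18³ = 5832 reaches it, so n = 3.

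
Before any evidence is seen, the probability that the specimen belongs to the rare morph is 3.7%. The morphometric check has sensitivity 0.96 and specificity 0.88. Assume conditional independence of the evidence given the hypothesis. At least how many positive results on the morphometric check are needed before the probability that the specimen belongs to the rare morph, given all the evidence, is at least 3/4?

Prior odds: 0.037 ÷ 0.963 = 37/963.
False-positive rate = 1 − 0.88 = 0.12; likelihood ratio of a positive = 0.96/0.12 = 8.
Target posterior odds = 0.75/0.25 = 3.
Require 8ⁿ ≥ 3 ÷ (37/963) = 2889/37.
8² = 64 falls short of 2889/37 but 8³ = 512 reaches it, so n = 3.

3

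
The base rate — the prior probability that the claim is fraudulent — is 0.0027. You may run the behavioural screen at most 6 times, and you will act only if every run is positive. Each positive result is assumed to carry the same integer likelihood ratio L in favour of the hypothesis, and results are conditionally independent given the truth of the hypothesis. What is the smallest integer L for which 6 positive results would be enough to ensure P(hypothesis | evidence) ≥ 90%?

4

Prior odds = 0.0027/0.9973 = 27/9973.
Target odds = 0.9/0.1 = 9.
Need L⁶ ≥ 9 ÷ (27/9973) = 9973/3.
3⁶ = 729 < 9973/3 ≤ 4096 = 4⁶, so L = 4.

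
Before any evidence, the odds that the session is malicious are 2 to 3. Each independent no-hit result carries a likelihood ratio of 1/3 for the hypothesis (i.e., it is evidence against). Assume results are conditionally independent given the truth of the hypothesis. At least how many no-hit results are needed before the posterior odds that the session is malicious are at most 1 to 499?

Prior odds = 2/3.
Likelihood ratio per no-hit result = 1/3.
Target odds = 1/499.
Need (2/3) × (1/3)ⁿ ≤ 1/499, i.e. (1/3)ⁿ ≤ 3/998.
(1/3)⁵ = 1/243 is still above 3/998 but (1/3)⁶ = 1/729 is at or below it, so n = 6.

6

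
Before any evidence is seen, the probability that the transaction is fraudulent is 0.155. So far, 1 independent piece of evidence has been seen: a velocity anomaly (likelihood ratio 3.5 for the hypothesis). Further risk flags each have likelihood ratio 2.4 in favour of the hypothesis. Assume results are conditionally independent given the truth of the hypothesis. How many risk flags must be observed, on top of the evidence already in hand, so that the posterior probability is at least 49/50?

Prior odds = 0.155/0.845 = 31/169.
Bayes factor of the evidence already in hand = 3.5.
Odds after that evidence = (31/169) × 3.5 = 217/338.
Target odds = 0.98/0.02 = 49.
Need 2.4ⁿ ≥ 49 ÷ (217/338) = 2366/31.
2.4⁴ = 33.1776 falls short of 2366/31 but 2.4⁵ = 79.62624 reaches it, so n = 5.

5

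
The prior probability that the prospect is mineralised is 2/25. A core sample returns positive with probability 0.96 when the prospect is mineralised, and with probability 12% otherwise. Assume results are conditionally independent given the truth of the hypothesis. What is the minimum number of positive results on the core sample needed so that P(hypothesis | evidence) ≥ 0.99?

4

Prior odds = 0.08/0.92 = 2/23.
Likelihood ratio of a positive result = 0.96/0.12 = 8.
Target posterior odds = 0.99/0.01 = 99.
Need (2/23) × 8ⁿ ≥ 99, i.e. 8ⁿ ≥ 1138.5.
8³ = 512 falls short of 1138.5 but 8⁴ = 4096 reaches it, so n = 4.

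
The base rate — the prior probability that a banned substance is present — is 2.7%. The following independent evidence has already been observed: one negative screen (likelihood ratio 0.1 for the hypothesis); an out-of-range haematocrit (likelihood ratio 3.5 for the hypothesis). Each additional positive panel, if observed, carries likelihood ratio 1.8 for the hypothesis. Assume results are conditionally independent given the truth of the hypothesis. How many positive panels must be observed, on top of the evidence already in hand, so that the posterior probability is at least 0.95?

13

Prior odds = 0.027/0.973 = 27/973.
Combined Bayes factor of the evidence already in hand = 0.1 × 3.5 = 0.35.
Odds after that evidence = (27/973) × 0.35 = 27/2780.
Target odds = 0.95/0.05 = 19.
Need 1.8ⁿ ≥ 19 ÷ (27/2780) = 52820/27.
1.8¹² ≈1156.83 falls short of 52820/27 but 1.8¹³ ≈2082.3 reaches it, so n = 13.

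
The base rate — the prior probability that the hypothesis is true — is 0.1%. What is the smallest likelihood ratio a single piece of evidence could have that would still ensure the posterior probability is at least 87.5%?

Prior odds = 0.001/0.999 = 1/999.
Target odds = 0.875/0.125 = 7.
Required Bayes factor = 7 ÷ (1/999) = 6993.

6993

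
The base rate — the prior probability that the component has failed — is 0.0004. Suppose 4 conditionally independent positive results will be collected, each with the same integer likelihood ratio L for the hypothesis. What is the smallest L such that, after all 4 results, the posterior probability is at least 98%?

Prior odds = 0.0004/0.9996 = 1/2499.
Target odds = 0.98/0.02 = 49.
Need L⁴ ≥ 49 ÷ (1/2499) = 122451.
18⁴ = 104976 < 122451 ≤ 130321 = 19⁴, so L = 19.

19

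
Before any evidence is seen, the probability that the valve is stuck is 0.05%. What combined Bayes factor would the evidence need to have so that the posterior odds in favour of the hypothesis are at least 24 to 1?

Prior odds = 0.0005/0.9995 = 1/1999.
Target odds = 24.
Required Bayes factor = 24 ÷ (1/1999) = 47976.

47976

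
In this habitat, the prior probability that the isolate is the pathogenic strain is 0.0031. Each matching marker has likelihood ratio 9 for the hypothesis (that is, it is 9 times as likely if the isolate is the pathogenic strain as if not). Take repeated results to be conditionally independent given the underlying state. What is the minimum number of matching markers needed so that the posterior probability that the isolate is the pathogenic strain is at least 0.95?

4

Prior odds = 0.0031/0.9969 = 31/9969.
Likelihood ratio per matching marker = 9.
Target odds: 0.95 ÷ 0.05 = 19.
Require 9ⁿ ≥ 19 ÷ (31/9969) = 189411/31.
9³ = 729 falls short of 189411/31 but 9⁴ = 6561 reaches it, so n = 4.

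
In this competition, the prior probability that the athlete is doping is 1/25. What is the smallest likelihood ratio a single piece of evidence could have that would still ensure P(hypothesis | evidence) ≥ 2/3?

48

Prior odds = 0.04/0.96 = 1/24.
Target odds = (2/3)/(1/3) = 2.
Required Bayes factor = 2 ÷ (1/24) = 48.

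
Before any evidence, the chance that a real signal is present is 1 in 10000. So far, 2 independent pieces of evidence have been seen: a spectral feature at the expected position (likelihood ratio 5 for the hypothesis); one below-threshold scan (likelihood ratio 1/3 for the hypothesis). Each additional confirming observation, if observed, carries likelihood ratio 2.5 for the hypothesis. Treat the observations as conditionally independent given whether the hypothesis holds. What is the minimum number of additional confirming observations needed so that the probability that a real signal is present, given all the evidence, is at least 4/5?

Prior odds = 0.0001/0.9999 = 1/9999.
Combined Bayes factor of the evidence already in hand = 5 × (1/3) = 5/3.
Odds after that evidence = (1/9999) × 5/3 = 5/29997.
Target odds = 0.8/0.2 = 4.
Need 2.5ⁿ ≥ 4 ÷ (5/29997) = 23997.6.
2.5¹¹ = 48828125/2048 falls short of 23997.6 but 2.5¹² = 244140625/4096 reaches it, so n = 12.

12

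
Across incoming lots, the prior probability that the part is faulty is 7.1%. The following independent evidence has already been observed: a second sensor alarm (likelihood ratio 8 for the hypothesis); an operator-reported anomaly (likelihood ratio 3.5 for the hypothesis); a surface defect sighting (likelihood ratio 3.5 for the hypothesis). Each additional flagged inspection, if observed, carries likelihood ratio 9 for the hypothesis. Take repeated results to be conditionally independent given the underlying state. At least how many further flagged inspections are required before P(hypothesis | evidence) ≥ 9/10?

1

Prior odds = 0.071/0.929 = 71/929.
Combined Bayes factor of the evidence already in hand = 8 × 3.5 × 3.5 = 98.
Odds after that evidence = (71/929) × 98 = 6958/929.
Target odds = 0.9/0.1 = 9.
Need 9ⁿ ≥ 9 ÷ (6958/929) = 8361/6958.
9¹ = 9, which meets the required 8361/6958; so n = 1.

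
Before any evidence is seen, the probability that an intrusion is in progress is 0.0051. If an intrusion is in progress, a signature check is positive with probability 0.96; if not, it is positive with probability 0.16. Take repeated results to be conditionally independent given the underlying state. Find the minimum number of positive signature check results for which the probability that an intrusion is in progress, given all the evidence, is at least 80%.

4

Prior odds = 0.0051/0.9949 = 51/9949.
Likelihood ratio of a positive = 0.96/0.16 = 6.
Target posterior odds = 0.8/0.2 = 4.
Require 6ⁿ ≥ 4 ÷ (51/9949) = 39796/51.
6³ = 216 falls short of 39796/51 but 6⁴ = 1296 reaches it, so n = 4.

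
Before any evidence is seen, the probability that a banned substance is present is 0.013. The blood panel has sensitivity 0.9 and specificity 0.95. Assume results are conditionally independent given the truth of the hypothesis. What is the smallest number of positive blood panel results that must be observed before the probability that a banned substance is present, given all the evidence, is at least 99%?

4

Prior odds = 0.013/0.987 = 13/987.
False-positive rate = 1 − 0.95 = 0.05; likelihood ratio of a positive = 0.9/0.05 = 18.
Target posterior odds = 0.99/0.01 = 99.
Require 18ⁿ ≥ 99 ÷ (13/987) = 97713/13.
18³ = 5832 falls short of 97713/13 but 18⁴ = 104976 reaches it, so n = 4.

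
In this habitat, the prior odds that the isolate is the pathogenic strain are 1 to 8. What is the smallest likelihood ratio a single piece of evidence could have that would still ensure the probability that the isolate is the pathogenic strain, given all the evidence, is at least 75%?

24

Prior odds = 0.125.
Target odds = 0.75/0.25 = 3.
Required Bayes factor = 3 ÷ 0.125 = 24.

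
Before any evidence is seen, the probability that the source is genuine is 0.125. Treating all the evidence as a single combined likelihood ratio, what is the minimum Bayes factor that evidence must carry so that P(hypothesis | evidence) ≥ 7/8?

49

Prior odds = 0.125/0.875 = 1/7.
Target odds = 0.875/0.125 = 7.
Required Bayes factor = 7 ÷ (1/7) = 49.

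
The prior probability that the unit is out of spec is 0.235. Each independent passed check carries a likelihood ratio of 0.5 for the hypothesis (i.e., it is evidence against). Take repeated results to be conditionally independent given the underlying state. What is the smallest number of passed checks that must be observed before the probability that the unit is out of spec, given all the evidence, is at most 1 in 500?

8

Prior odds = 0.235/0.765 = 47/153.
Likelihood ratio per passed check = 0.5.
Target odds: 0.002 ÷ 0.998 = 1/499.
Require 0.5ⁿ ≤ 1/499 ÷ (47/153) = 153/23453.
0.5⁷ = 0.0078125 is still above 153/23453 but 0.5⁸ = 0.00390625 is at or below it, so n = 8.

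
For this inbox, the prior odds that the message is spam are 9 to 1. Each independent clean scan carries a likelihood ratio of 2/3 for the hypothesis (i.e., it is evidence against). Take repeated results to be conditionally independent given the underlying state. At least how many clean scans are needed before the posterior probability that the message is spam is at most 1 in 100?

17

Prior odds = 9.
Likelihood ratio per clean scan = 2/3.
Target posterior odds = 0.01/0.99 = 1/99.
Need 9 × (2/3)ⁿ ≤ 1/99, i.e. (2/3)ⁿ ≤ 1/891.
(2/3)¹⁶ = 65536/43046721 is still above 1/891 but (2/3)¹⁷ = 131072/129140163 is at or below it, so n = 17.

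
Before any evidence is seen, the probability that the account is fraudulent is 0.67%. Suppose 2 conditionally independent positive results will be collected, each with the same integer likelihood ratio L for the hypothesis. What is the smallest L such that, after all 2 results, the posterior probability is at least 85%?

29

Prior odds = 0.0067/0.9933 = 67/9933.
Target odds = 0.85/0.15 = 17/3.
Need L² ≥ 17/3 ÷ (67/9933) = 56287/67.
28² = 784 < 56287/67 ≤ 841 = 29², so L = 29.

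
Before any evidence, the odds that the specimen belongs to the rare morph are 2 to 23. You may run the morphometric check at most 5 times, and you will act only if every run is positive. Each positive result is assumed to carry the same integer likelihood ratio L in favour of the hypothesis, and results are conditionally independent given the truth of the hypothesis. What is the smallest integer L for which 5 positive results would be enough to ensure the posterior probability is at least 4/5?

3

Prior odds = 2/23.
Target odds = 0.8/0.2 = 4.
Need L⁵ ≥ 4 ÷ (2/23) = 46.
2⁵ = 32 < 46 ≤ 243 = 3⁵, so L = 3.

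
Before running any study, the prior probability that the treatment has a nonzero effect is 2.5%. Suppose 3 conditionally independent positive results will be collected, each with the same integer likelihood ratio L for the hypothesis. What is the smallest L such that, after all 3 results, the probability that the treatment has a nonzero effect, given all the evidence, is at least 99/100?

16

Prior odds = 0.025/0.975 = 1/39.
Target odds = 0.99/0.01 = 99.
Need L³ ≥ 99 ÷ (1/39) = 3861.
15³ = 3375 < 3861 ≤ 4096 = 16³, so L = 16.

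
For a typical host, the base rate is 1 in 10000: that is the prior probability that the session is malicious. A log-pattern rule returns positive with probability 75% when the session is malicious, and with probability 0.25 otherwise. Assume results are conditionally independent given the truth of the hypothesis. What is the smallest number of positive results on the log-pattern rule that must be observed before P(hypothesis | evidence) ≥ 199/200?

Prior odds = 0.0001/0.9999 = 1/9999.
Likelihood ratio of a positive result = 0.75/0.25 = 3.
Target odds: 0.995 ÷ 0.005 = 199.
Need (1/9999) × 3ⁿ ≥ 199, i.e. 3ⁿ ≥ 1989801.
3¹³ = 1594323 falls short of 1989801 but 3¹⁴ = 4782969 reaches it, so n = 14.

14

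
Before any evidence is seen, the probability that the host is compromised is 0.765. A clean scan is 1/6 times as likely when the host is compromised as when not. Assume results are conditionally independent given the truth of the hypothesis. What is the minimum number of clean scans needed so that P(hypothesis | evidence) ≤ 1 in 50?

3

Prior odds: 0.765 ÷ 0.235 = 153/47.
Likelihood ratio per clean scan = 1/6.
Target odds: 0.02 ÷ 0.98 = 1/49.
Require (1/6)ⁿ ≤ 1/49 ÷ (153/47) = 47/7497.
(1/6)² = 1/36 is still above 47/7497 but (1/6)³ = 1/216 is at or below it, so n = 3.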